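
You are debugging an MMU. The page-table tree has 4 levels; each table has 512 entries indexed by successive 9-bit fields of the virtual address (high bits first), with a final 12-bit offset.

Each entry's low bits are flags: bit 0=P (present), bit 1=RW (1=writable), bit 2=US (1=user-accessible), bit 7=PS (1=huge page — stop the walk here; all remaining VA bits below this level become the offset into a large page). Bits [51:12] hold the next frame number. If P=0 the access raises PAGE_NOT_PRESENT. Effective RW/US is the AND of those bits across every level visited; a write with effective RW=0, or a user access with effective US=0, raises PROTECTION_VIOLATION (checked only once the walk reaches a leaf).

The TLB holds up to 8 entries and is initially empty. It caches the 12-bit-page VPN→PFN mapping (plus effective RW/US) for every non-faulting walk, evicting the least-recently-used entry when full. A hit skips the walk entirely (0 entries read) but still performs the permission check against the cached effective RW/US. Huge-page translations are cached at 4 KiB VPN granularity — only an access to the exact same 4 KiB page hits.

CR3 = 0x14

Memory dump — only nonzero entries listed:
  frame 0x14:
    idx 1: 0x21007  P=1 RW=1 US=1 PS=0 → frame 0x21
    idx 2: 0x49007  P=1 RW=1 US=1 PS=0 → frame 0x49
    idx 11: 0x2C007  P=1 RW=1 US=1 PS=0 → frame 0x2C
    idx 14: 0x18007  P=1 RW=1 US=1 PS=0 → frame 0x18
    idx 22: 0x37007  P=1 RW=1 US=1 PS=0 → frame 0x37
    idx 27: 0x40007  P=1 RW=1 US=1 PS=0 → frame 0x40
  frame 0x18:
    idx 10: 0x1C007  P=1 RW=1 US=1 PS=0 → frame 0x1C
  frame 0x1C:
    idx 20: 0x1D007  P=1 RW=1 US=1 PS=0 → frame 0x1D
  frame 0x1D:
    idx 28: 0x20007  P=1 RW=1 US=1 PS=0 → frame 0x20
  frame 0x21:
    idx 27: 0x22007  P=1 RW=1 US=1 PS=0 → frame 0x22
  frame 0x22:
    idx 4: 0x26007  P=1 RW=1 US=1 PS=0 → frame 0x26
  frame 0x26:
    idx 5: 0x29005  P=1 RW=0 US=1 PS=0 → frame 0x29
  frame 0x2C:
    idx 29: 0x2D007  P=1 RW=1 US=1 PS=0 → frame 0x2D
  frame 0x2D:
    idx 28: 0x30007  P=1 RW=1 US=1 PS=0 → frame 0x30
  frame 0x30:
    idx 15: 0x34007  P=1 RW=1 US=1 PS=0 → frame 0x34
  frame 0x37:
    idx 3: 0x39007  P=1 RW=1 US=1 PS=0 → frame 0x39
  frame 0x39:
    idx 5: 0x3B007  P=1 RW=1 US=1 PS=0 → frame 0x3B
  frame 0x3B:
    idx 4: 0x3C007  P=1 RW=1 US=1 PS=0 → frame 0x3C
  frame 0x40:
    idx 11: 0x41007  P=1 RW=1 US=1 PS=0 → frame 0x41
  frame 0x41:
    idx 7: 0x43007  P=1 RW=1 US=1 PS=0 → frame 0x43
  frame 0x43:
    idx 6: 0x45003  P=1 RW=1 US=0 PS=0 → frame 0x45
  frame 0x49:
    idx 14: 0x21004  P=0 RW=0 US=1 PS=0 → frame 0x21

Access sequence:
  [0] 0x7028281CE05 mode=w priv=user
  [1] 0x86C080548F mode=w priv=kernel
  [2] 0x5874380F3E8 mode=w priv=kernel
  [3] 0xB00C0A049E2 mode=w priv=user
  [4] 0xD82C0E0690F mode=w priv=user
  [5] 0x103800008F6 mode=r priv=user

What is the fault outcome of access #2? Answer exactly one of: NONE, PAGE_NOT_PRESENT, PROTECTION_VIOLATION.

Trace:
#0 VA=0x7028281CE05 (w,user):
  L0 @0x14[14] → 0x18007  P=1,RW=1,US=1,PS=0
  L1 @0x18[10] → 0x1C007  P=1,RW=1,US=1,PS=0
  L2 @0x1C[20] → 0x1D007  P=1,RW=1,US=1,PS=0
  L3 @0x1D[28] → 0x20007  P=1,RW=1,US=1,PS=0
  ⇒ phys 0x20E05  [4 reads]
#1 VA=0x86C080548F (w,kernel):
  L0 @0x14[1] → 0x21007  P=1,RW=1,US=1,PS=0
  L1 @0x21[27] → 0x22007  P=1,RW=1,US=1,PS=0
  L2 @0x22[4] → 0x26007  P=1,RW=1,US=1,PS=0
  L3 @0x26[5] → 0x29005  P=1,RW=0,US=1,PS=0
  ✗ PROTECTION_VIOLATION  [4 reads]
#2 VA=0x5874380F3E8 (w,kernel):
  L0 @0x14[11] → 0x2C007  P=1,RW=1,US=1,PS=0
  L1 @0x2C[29] → 0x2D007  P=1,RW=1,US=1,PS=0
  L2 @0x2D[28] → 0x30007  P=1,RW=1,US=1,PS=0
  L3 @0x30[15] → 0x34007  P=1,RW=1,US=1,PS=0
  ⇒ phys 0x343E8  [4 reads]
#3 VA=0xB00C0A049E2 (w,user):
  L0 @0x14[22] → 0x37007  P=1,RW=1,US=1,PS=0
  L1 @0x37[3] → 0x39007  P=1,RW=1,US=1,PS=0
  L2 @0x39[5] → 0x3B007  P=1,RW=1,US=1,PS=0
  L3 @0x3B[4] → 0x3C007  P=1,RW=1,US=1,PS=0
  ⇒ phys 0x3C9E2  [4 reads]
#4 VA=0xD82C0E0690F (w,user):
  L0 @0x14[27] → 0x40007  P=1,RW=1,US=1,PS=0
  L1 @0x40[11] → 0x41007  P=1,RW=1,US=1,PS=0
  L2 @0x41[7] → 0x43007  P=1,RW=1,US=1,PS=0
  L3 @0x43[6] → 0x45003  P=1,RW=1,US=0,PS=0
  ✗ PROTECTION_VIOLATION  [4 reads]
#5 VA=0x103800008F6 (r,user):
  L0 @0x14[2] → 0x49007  P=1,RW=1,US=1,PS=0
  L1 @0x49[14] → 0x21004  P=0,RW=0,US=1,PS=0
  ✗ PAGE_NOT_PRESENT  [2 reads]

Access #2 fault: NONE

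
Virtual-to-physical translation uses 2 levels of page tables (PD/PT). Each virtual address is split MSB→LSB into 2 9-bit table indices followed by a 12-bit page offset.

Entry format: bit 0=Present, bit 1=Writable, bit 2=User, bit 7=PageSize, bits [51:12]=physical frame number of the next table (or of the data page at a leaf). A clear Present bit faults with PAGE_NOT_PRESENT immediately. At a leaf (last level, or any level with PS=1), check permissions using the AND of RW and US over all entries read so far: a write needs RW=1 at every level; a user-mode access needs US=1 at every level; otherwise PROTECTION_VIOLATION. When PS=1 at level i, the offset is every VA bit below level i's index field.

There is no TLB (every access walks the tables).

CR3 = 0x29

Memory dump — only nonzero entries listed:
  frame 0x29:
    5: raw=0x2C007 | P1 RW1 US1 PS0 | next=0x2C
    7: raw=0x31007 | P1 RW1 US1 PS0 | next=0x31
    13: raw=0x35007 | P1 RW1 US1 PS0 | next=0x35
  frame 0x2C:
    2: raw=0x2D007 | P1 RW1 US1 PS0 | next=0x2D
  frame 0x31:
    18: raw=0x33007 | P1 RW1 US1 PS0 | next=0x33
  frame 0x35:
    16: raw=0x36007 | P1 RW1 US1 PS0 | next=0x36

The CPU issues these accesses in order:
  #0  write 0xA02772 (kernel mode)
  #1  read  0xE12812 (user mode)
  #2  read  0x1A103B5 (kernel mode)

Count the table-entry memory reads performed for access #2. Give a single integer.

Trace:
#0 VA=0xA02772 (w,kernel):
  [0] read 0x29 idx=5: raw=0x2C007 flags P=1 W=1 U=1 S=0
  [1] read 0x2C idx=2: raw=0x2D007 flags P=1 W=1 U=1 S=0
  ✓ 0x2D772  — 2 lookups
#1 VA=0xE12812 (r,user):
  [0] read 0x29 idx=7: raw=0x31007 flags P=1 W=1 U=1 S=0
  [1] read 0x31 idx=18: raw=0x33007 flags P=1 W=1 U=1 S=0
  ✓ 0x33812  — 2 lookups
#2 VA=0x1A103B5 (r,kernel):
  [0] read 0x29 idx=13: raw=0x35007 flags P=1 W=1 U=1 S=0
  [1] read 0x35 idx=16: raw=0x36007 flags P=1 W=1 U=1 S=0
  ✓ 0x363B5  — 2 lookups

Entries read for #2: 2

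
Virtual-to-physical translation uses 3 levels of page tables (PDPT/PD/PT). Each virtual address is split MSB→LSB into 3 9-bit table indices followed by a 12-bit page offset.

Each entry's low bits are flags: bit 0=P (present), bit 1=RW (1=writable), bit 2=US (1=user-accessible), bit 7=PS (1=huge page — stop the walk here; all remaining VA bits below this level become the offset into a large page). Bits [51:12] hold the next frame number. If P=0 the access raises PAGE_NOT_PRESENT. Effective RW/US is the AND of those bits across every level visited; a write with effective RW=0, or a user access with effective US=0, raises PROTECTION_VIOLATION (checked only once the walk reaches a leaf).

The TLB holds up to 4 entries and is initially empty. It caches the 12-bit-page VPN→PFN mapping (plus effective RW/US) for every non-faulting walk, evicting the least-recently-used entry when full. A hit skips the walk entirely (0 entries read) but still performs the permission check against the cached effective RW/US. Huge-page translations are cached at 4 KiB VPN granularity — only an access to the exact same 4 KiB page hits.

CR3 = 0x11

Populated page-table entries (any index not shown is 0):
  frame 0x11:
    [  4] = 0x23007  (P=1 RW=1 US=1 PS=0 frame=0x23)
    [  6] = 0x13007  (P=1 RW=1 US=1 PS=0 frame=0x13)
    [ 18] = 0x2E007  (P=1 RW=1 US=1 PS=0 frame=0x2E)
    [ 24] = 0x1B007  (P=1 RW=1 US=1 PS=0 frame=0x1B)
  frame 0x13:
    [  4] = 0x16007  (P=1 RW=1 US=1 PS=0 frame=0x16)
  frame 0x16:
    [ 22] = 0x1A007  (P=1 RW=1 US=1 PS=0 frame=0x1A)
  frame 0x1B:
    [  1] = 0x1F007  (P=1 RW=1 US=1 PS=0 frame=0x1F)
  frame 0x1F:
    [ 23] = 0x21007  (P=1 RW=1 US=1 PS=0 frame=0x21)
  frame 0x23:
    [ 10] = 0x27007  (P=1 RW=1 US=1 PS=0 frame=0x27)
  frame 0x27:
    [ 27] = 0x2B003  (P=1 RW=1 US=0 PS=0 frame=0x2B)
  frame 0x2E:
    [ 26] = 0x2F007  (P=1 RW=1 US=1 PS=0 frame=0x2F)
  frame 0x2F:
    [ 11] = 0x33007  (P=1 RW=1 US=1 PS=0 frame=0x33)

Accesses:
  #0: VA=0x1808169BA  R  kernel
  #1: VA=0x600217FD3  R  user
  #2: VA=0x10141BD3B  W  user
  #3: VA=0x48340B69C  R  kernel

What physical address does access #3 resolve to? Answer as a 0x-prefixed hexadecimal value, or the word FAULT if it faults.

Per-access translation:
#0 VA=0x1808169BA (r,kernel):
  L0 @0x11[6] → 0x13007  P=1,RW=1,US=1,PS=0
  L1 @0x13[4] → 0x16007  P=1,RW=1,US=1,PS=0
  L2 @0x16[22] → 0x1A007  P=1,RW=1,US=1,PS=0
  → PA=0x1A9BA  (3 entries read)
#1 VA=0x600217FD3 (r,user):
  L0 @0x11[24] → 0x1B007  P=1,RW=1,US=1,PS=0
  L1 @0x1B[1] → 0x1F007  P=1,RW=1,US=1,PS=0
  L2 @0x1F[23] → 0x21007  P=1,RW=1,US=1,PS=0
  → PA=0x21FD3  (3 entries read)
#2 VA=0x10141BD3B (w,user):
  L0 @0x11[4] → 0x23007  P=1,RW=1,US=1,PS=0
  L1 @0x23[10] → 0x27007  P=1,RW=1,US=1,PS=0
  L2 @0x27[27] → 0x2B003  P=1,RW=1,US=0,PS=0
  → PROTECTION_VIOLATION  (3 entries read)
#3 VA=0x48340B69C (r,kernel):
  L0 @0x11[18] → 0x2E007  P=1,RW=1,US=1,PS=0
  L1 @0x2E[26] → 0x2F007  P=1,RW=1,US=1,PS=0
  L2 @0x2F[11] → 0x33007  P=1,RW=1,US=1,PS=0
  → PA=0x3369C  (3 entries read)

Access #3 PA: 0x3369C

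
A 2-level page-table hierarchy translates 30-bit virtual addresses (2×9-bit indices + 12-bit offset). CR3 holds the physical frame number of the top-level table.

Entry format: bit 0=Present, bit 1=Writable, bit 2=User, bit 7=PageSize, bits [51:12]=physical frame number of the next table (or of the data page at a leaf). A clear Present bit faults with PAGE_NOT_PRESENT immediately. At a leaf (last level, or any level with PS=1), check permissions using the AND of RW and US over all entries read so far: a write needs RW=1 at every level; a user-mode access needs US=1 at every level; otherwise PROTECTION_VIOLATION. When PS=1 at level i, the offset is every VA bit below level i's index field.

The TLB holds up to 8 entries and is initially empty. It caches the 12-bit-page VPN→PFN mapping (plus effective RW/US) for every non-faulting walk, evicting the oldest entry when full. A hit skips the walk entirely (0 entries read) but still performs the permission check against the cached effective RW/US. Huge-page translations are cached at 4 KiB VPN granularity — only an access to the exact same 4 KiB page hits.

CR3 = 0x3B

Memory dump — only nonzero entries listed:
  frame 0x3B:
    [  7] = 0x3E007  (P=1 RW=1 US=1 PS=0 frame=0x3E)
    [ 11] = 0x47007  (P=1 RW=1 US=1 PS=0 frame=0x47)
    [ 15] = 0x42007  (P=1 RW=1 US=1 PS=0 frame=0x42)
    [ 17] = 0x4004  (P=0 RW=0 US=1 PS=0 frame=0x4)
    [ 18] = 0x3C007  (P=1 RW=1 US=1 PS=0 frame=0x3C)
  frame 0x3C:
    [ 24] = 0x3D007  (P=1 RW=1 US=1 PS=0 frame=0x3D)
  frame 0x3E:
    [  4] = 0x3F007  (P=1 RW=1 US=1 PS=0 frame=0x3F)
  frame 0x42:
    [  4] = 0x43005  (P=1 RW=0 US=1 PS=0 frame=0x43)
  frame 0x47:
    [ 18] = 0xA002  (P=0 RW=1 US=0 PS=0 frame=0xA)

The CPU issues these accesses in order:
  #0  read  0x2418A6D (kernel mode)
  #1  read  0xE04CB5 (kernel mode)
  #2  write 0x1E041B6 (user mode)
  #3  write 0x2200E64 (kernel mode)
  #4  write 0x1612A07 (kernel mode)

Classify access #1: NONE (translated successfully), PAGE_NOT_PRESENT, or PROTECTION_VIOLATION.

Trace:
#0 VA=0x2418A6D (r,kernel):
  [0] read 0x3B idx=18: raw=0x3C007 flags P=1 W=1 U=1 S=0
  [1] read 0x3C idx=24: raw=0x3D007 flags P=1 W=1 U=1 S=0
  → PA=0x3DA6D  (2 entries read)
#1 VA=0xE04CB5 (r,kernel):
  [0] read 0x3B idx=7: raw=0x3E007 flags P=1 W=1 U=1 S=0
  [1] read 0x3E idx=4: raw=0x3F007 flags P=1 W=1 U=1 S=0
  → PA=0x3FCB5  (2 entries read)
#2 VA=0x1E041B6 (w,user):
  [0] read 0x3B idx=15: raw=0x42007 flags P=1 W=1 U=1 S=0
  [1] read 0x42 idx=4: raw=0x43005 flags P=1 W=0 U=1 S=0
  ⇒ fault: PROTECTION_VIOLATION  — 2 lookups
#3 VA=0x2200E64 (w,kernel):
  [0] read 0x3B idx=17: raw=0x4004 flags P=0 W=0 U=1 S=0
  ⇒ fault: PAGE_NOT_PRESENT  — 1 lookups
#4 VA=0x1612A07 (w,kernel):
  [0] read 0x3B idx=11: raw=0x47007 flags P=1 W=1 U=1 S=0
  [1] read 0x47 idx=18: raw=0xA002 flags P=0 W=1 U=0 S=0
  ⇒ fault: PAGE_NOT_PRESENT  — 2 lookups

Access #1 fault: NONE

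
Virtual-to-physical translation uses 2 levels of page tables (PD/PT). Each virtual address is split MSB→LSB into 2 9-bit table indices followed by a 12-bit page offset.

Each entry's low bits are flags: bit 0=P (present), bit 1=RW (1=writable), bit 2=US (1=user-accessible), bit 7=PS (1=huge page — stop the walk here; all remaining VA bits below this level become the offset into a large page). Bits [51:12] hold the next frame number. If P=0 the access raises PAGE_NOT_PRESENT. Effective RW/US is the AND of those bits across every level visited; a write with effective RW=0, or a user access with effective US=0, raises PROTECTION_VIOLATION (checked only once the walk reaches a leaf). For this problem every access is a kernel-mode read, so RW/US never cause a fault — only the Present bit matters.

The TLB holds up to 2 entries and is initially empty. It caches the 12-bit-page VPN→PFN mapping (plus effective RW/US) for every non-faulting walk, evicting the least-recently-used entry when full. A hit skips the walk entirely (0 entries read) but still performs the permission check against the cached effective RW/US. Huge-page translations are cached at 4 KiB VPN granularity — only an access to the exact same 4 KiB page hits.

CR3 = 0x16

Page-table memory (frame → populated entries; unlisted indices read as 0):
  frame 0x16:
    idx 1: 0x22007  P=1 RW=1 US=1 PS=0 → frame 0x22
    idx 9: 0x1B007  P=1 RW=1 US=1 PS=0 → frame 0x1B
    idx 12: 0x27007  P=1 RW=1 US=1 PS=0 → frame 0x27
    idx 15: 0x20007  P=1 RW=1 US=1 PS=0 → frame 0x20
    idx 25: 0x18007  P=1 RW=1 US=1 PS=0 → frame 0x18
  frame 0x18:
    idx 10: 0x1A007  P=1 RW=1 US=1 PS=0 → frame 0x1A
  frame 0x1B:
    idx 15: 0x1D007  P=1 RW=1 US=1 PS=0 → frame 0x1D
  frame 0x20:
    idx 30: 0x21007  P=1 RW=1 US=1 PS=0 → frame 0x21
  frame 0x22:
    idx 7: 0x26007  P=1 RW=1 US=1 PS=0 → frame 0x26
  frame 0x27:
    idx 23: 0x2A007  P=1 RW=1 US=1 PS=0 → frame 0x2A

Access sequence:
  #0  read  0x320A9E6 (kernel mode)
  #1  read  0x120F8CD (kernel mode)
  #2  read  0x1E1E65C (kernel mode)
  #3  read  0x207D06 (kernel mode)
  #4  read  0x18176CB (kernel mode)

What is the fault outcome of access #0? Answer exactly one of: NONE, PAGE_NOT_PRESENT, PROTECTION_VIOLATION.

Per-access translation:
#0 VA=0x320A9E6 (r,kernel):
  lvl0: tbl 0x16, slot 25 ⇒ 0x18007 (P1/RW1/US1/PS0)
  lvl1: tbl 0x18, slot 10 ⇒ 0x1A007 (P1/RW1/US1/PS0)
  → PA=0x1A9E6  (2 entries read)
#1 VA=0x120F8CD (r,kernel):
  lvl0: tbl 0x16, slot 9 ⇒ 0x1B007 (P1/RW1/US1/PS0)
  lvl1: tbl 0x1B, slot 15 ⇒ 0x1D007 (P1/RW1/US1/PS0)
  → PA=0x1D8CD  (2 entries read)
#2 VA=0x1E1E65C (r,kernel):
  lvl0: tbl 0x16, slot 15 ⇒ 0x20007 (P1/RW1/US1/PS0)
  lvl1: tbl 0x20, slot 30 ⇒ 0x21007 (P1/RW1/US1/PS0)
  → PA=0x2165C  (2 entries read)
#3 VA=0x207D06 (r,kernel):
  lvl0: tbl 0x16, slot 1 ⇒ 0x22007 (P1/RW1/US1/PS0)
  lvl1: tbl 0x22, slot 7 ⇒ 0x26007 (P1/RW1/US1/PS0)
  → PA=0x26D06  (2 entries read)
#4 VA=0x18176CB (r,kernel):
  lvl0: tbl 0x16, slot 12 ⇒ 0x27007 (P1/RW1/US1/PS0)
  lvl1: tbl 0x27, slot 23 ⇒ 0x2A007 (P1/RW1/US1/PS0)
  → PA=0x2A6CB  (2 entries read)

Access #0 fault: NONE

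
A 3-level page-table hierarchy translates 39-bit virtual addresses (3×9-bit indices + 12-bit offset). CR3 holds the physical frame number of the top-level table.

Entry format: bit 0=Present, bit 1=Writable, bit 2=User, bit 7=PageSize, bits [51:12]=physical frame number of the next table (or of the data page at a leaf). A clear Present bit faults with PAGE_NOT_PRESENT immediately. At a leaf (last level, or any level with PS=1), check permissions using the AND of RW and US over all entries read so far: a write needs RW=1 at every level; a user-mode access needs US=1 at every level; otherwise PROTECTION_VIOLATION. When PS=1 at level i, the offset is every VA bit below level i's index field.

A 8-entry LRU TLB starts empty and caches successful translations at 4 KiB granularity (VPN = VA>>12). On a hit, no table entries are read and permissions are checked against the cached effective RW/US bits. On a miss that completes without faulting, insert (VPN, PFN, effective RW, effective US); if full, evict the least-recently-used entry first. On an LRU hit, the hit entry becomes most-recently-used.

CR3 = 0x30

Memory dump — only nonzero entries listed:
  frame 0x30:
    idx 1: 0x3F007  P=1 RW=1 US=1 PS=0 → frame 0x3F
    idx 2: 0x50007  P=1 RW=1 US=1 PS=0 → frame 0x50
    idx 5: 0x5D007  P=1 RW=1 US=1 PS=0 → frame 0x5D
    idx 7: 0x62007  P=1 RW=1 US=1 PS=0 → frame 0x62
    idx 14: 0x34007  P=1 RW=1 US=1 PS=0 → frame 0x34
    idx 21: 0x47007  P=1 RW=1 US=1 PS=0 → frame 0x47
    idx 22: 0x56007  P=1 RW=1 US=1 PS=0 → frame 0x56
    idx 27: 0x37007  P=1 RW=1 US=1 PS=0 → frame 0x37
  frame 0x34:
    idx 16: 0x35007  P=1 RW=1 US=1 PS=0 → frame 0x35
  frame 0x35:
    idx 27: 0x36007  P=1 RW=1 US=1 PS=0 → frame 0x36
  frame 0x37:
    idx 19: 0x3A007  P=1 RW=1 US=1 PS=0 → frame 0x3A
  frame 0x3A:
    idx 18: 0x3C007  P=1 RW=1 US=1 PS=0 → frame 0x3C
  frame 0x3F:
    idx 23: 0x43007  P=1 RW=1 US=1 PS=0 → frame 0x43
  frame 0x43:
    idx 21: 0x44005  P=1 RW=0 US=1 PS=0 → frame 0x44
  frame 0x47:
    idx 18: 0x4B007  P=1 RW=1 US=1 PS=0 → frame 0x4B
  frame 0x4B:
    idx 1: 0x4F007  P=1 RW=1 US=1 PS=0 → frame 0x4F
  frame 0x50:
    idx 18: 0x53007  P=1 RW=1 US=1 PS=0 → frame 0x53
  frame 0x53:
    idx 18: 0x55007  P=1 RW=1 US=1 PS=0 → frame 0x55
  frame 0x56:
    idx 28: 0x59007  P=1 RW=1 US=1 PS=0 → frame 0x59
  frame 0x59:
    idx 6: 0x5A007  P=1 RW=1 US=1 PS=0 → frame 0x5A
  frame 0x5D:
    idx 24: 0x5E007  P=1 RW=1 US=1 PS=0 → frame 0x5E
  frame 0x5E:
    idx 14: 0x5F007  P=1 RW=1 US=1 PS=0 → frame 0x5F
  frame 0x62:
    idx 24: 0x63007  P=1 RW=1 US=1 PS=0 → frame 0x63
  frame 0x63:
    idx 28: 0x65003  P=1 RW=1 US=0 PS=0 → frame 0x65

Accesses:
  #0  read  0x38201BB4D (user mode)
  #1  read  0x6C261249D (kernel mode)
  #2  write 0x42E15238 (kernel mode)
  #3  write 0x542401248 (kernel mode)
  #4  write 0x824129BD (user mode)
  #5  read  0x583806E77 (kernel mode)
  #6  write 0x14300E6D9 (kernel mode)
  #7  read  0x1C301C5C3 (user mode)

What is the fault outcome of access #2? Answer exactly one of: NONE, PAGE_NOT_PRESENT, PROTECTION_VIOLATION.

Walk each access:
#0 VA=0x38201BB4D (r,user):
  L0: frame=0x30 idx=14 entry=0x34007 [P=1 RW=1 US=1 PS=0]
  L1: frame=0x34 idx=16 entry=0x35007 [P=1 RW=1 US=1 PS=0]
  L2: frame=0x35 idx=27 entry=0x36007 [P=1 RW=1 US=1 PS=0]
  ⇒ phys 0x36B4D  [3 reads]
#1 VA=0x6C261249D (r,kernel):
  L0: frame=0x30 idx=27 entry=0x37007 [P=1 RW=1 US=1 PS=0]
  L1: frame=0x37 idx=19 entry=0x3A007 [P=1 RW=1 US=1 PS=0]
  L2: frame=0x3A idx=18 entry=0x3C007 [P=1 RW=1 US=1 PS=0]
  ⇒ phys 0x3C49D  [3 reads]
#2 VA=0x42E15238 (w,kernel):
  L0: frame=0x30 idx=1 entry=0x3F007 [P=1 RW=1 US=1 PS=0]
  L1: frame=0x3F idx=23 entry=0x43007 [P=1 RW=1 US=1 PS=0]
  L2: frame=0x43 idx=21 entry=0x44005 [P=1 RW=0 US=1 PS=0]
  → PROTECTION_VIOLATION  (3 entries read)
#3 VA=0x542401248 (w,kernel):
  L0: frame=0x30 idx=21 entry=0x47007 [P=1 RW=1 US=1 PS=0]
  L1: frame=0x47 idx=18 entry=0x4B007 [P=1 RW=1 US=1 PS=0]
  L2: frame=0x4B idx=1 entry=0x4F007 [P=1 RW=1 US=1 PS=0]
  ⇒ phys 0x4F248  [3 reads]
#4 VA=0x824129BD (w,user):
  L0: frame=0x30 idx=2 entry=0x50007 [P=1 RW=1 US=1 PS=0]
  L1: frame=0x50 idx=18 entry=0x53007 [P=1 RW=1 US=1 PS=0]
  L2: frame=0x53 idx=18 entry=0x55007 [P=1 RW=1 US=1 PS=0]
  ⇒ phys 0x559BD  [3 reads]
#5 VA=0x583806E77 (r,kernel):
  L0: frame=0x30 idx=22 entry=0x56007 [P=1 RW=1 US=1 PS=0]
  L1: frame=0x56 idx=28 entry=0x59007 [P=1 RW=1 US=1 PS=0]
  L2: frame=0x59 idx=6 entry=0x5A007 [P=1 RW=1 US=1 PS=0]
  ⇒ phys 0x5AE77  [3 reads]
#6 VA=0x14300E6D9 (w,kernel):
  L0: frame=0x30 idx=5 entry=0x5D007 [P=1 RW=1 US=1 PS=0]
  L1: frame=0x5D idx=24 entry=0x5E007 [P=1 RW=1 US=1 PS=0]
  L2: frame=0x5E idx=14 entry=0x5F007 [P=1 RW=1 US=1 PS=0]
  ⇒ phys 0x5F6D9  [3 reads]
#7 VA=0x1C301C5C3 (r,user):
  L0: frame=0x30 idx=7 entry=0x62007 [P=1 RW=1 US=1 PS=0]
  L1: frame=0x62 idx=24 entry=0x63007 [P=1 RW=1 US=1 PS=0]
  L2: frame=0x63 idx=28 entry=0x65003 [P=1 RW=1 US=0 PS=0]
  → PROTECTION_VIOLATION  (3 entries read)

Access #2 fault: PROTECTION_VIOLATION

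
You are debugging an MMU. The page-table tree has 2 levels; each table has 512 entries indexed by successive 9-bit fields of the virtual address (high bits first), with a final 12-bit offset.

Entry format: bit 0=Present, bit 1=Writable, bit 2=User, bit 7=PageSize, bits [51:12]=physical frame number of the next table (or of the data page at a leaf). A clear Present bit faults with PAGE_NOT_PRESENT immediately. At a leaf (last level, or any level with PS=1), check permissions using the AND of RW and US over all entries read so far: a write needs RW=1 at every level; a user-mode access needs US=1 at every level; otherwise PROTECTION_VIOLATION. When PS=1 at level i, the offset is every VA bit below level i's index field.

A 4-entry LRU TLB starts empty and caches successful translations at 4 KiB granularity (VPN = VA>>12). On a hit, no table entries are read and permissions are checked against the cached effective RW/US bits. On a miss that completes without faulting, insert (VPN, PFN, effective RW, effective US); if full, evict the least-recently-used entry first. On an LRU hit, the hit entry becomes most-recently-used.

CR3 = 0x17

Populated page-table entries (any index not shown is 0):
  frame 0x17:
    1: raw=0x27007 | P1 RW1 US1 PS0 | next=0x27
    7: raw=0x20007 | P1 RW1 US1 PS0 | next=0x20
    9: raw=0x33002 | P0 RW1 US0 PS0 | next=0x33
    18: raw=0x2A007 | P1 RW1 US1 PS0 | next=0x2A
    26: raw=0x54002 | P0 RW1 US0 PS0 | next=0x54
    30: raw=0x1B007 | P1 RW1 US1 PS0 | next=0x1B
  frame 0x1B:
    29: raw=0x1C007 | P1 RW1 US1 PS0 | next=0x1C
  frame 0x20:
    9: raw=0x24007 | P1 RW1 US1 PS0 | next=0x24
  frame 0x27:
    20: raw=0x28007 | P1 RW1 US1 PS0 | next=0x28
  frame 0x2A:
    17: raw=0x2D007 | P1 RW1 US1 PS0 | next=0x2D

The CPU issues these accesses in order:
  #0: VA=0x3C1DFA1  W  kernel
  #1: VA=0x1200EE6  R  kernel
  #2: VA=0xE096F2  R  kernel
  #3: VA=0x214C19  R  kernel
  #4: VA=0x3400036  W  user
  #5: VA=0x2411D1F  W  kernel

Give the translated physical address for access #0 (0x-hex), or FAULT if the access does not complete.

Trace:
#0 VA=0x3C1DFA1 (w,kernel):
  L0 @0x17[30] → 0x1B007  P=1,RW=1,US=1,PS=0
  L1 @0x1B[29] → 0x1C007  P=1,RW=1,US=1,PS=0
  ✓ 0x1CFA1  — 2 lookups
#1 VA=0x1200EE6 (r,kernel):
  L0 @0x17[9] → 0x33002  P=0,RW=1,US=0,PS=0
  ✗ PAGE_NOT_PRESENT  [1 reads]
#2 VA=0xE096F2 (r,kernel):
  L0 @0x17[7] → 0x20007  P=1,RW=1,US=1,PS=0
  L1 @0x20[9] → 0x24007  P=1,RW=1,US=1,PS=0
  ✓ 0x246F2  — 2 lookups
#3 VA=0x214C19 (r,kernel):
  L0 @0x17[1] → 0x27007  P=1,RW=1,US=1,PS=0
  L1 @0x27[20] → 0x28007  P=1,RW=1,US=1,PS=0
  ✓ 0x28C19  — 2 lookups
#4 VA=0x3400036 (w,user):
  L0 @0x17[26] → 0x54002  P=0,RW=1,US=0,PS=0
  ✗ PAGE_NOT_PRESENT  [1 reads]
#5 VA=0x2411D1F (w,kernel):
  L0 @0x17[18] → 0x2A007  P=1,RW=1,US=1,PS=0
  L1 @0x2A[17] → 0x2D007  P=1,RW=1,US=1,PS=0
  ✓ 0x2DD1F  — 2 lookups

Access #0 PA: 0x1CFA1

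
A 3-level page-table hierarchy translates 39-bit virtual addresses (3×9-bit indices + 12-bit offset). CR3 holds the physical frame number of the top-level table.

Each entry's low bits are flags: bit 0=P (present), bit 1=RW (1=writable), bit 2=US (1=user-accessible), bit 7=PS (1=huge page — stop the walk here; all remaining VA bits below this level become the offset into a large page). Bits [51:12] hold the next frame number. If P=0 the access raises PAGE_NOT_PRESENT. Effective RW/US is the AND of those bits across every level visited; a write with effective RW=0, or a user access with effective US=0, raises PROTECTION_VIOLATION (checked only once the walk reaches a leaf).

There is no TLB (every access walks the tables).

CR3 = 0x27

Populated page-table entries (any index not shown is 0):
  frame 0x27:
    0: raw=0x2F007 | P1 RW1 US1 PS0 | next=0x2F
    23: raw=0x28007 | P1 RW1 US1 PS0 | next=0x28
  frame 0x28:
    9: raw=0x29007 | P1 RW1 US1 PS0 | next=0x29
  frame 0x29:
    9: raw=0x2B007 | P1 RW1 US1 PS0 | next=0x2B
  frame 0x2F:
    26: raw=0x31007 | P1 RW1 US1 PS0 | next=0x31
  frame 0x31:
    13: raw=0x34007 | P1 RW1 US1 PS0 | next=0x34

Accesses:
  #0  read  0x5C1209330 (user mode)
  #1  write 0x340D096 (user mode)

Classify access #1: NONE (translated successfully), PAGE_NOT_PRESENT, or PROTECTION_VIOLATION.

Walk each access:
#0 VA=0x5C1209330 (r,user):
  L0: frame=0x27 idx=23 entry=0x28007 [P=1 RW=1 US=1 PS=0]
  L1: frame=0x28 idx=9 entry=0x29007 [P=1 RW=1 US=1 PS=0]
  L2: frame=0x29 idx=9 entry=0x2B007 [P=1 RW=1 US=1 PS=0]
  → PA=0x2B330  (3 entries read)
#1 VA=0x340D096 (w,user):
  L0: frame=0x27 idx=0 entry=0x2F007 [P=1 RW=1 US=1 PS=0]
  L1: frame=0x2F idx=26 entry=0x31007 [P=1 RW=1 US=1 PS=0]
  L2: frame=0x31 idx=13 entry=0x34007 [P=1 RW=1 US=1 PS=0]
  → PA=0x34096  (3 entries read)

Access #1 fault: NONE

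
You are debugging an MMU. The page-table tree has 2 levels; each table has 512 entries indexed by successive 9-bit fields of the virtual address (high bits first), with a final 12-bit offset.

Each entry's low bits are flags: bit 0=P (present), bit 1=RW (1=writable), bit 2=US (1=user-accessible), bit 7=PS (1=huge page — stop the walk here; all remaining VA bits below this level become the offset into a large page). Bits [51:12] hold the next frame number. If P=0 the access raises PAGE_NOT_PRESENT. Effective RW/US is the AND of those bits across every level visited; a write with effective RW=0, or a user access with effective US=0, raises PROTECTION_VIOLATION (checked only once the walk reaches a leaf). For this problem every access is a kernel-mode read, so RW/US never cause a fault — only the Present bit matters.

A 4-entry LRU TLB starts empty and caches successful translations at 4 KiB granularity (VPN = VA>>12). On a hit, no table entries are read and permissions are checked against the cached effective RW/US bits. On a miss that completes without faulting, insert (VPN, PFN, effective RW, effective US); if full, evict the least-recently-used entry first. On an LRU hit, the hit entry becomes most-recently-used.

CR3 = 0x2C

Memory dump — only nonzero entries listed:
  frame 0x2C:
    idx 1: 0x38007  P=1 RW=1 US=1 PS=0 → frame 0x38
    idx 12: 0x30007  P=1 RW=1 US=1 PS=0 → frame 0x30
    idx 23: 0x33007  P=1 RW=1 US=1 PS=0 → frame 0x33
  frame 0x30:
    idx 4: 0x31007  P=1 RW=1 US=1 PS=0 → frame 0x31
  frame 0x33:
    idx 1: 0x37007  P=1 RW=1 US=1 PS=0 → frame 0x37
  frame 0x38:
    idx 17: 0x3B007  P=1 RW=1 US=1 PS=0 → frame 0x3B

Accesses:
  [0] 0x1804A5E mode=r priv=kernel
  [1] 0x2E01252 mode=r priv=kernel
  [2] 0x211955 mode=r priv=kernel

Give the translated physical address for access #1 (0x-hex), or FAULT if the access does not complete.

Per-access translation:
#0 VA=0x1804A5E (r,kernel):
  L0 @0x2C[12] → 0x30007  P=1,RW=1,US=1,PS=0
  L1 @0x30[4] → 0x31007  P=1,RW=1,US=1,PS=0
  ✓ 0x31A5E  — 2 lookups
#1 VA=0x2E01252 (r,kernel):
  L0 @0x2C[23] → 0x33007  P=1,RW=1,US=1,PS=0
  L1 @0x33[1] → 0x37007  P=1,RW=1,US=1,PS=0
  ✓ 0x37252  — 2 lookups
#2 VA=0x211955 (r,kernel):
  L0 @0x2C[1] → 0x38007  P=1,RW=1,US=1,PS=0
  L1 @0x38[17] → 0x3B007  P=1,RW=1,US=1,PS=0
  ✓ 0x3B955  — 2 lookups

Access #1 PA: 0x37252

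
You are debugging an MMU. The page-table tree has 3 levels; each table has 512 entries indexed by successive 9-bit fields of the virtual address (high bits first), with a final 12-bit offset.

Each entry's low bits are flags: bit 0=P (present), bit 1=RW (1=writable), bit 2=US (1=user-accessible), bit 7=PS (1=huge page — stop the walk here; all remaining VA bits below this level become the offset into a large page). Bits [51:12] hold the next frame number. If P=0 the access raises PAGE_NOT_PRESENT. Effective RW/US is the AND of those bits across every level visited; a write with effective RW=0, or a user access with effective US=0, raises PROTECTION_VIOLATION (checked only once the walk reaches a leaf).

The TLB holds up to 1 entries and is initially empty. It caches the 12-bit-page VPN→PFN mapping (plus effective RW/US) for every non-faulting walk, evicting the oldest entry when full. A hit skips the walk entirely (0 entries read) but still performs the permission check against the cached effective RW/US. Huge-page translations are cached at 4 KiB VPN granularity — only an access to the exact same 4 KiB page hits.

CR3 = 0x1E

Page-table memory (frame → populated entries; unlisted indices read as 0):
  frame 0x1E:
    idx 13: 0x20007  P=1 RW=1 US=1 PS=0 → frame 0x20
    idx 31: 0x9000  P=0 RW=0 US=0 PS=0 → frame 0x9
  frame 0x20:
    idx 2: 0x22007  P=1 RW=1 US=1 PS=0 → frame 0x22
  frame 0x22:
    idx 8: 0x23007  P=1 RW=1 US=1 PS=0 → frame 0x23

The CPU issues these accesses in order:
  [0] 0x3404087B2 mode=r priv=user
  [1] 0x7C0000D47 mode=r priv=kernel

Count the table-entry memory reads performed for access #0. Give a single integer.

Walk each access:
#0 VA=0x3404087B2 (r,user):
  lvl0: tbl 0x1E, slot 13 ⇒ 0x20007 (P1/RW1/US1/PS0)
  lvl1: tbl 0x20, slot 2 ⇒ 0x22007 (P1/RW1/US1/PS0)
  lvl2: tbl 0x22, slot 8 ⇒ 0x23007 (P1/RW1/US1/PS0)
  → PA=0x237B2  (3 entries read)
#1 VA=0x7C0000D47 (r,kernel):
  lvl0: tbl 0x1E, slot 31 ⇒ 0x9000 (P0/RW0/US0/PS0)
  ⇒ fault: PAGE_NOT_PRESENT  — 1 lookups

Entries read for #0: 3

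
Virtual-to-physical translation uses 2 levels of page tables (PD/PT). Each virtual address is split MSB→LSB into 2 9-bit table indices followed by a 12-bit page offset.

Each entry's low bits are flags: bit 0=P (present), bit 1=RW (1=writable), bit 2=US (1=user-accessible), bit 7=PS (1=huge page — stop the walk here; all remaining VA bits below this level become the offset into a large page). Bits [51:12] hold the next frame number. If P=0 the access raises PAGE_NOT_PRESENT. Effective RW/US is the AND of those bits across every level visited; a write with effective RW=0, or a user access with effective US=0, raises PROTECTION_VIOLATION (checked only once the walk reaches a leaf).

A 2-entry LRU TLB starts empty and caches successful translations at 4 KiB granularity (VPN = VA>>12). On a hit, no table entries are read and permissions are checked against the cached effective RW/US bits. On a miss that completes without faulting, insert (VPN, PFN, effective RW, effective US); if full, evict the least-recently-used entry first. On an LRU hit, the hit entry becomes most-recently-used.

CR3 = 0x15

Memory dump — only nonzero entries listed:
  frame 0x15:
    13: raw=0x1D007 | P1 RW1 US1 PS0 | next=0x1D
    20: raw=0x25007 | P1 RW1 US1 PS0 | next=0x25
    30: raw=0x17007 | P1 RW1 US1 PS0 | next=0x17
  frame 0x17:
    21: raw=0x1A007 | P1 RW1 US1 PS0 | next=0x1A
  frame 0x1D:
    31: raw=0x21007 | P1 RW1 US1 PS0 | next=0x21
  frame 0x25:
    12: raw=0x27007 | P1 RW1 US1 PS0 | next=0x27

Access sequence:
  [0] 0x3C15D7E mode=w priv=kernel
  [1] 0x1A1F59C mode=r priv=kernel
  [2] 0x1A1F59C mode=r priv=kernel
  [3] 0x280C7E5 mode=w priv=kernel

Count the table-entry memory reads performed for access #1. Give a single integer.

Trace:
#0 VA=0x3C15D7E (w,kernel):
  L0: frame=0x15 idx=30 entry=0x17007 [P=1 RW=1 US=1 PS=0]
  L1: frame=0x17 idx=21 entry=0x1A007 [P=1 RW=1 US=1 PS=0]
  ✓ 0x1AD7E  — 2 lookups
#1 VA=0x1A1F59C (r,kernel):
  L0: frame=0x15 idx=13 entry=0x1D007 [P=1 RW=1 US=1 PS=0]
  L1: frame=0x1D idx=31 entry=0x21007 [P=1 RW=1 US=1 PS=0]
  ✓ 0x2159C  — 2 lookups
#2 VA=0x1A1F59C (r,kernel):
  TLB hit vpn=0x1A1F → PA=0x2159C
#3 VA=0x280C7E5 (w,kernel):
  L0: frame=0x15 idx=20 entry=0x25007 [P=1 RW=1 US=1 PS=0]
  L1: frame=0x25 idx=12 entry=0x27007 [P=1 RW=1 US=1 PS=0]
  ✓ 0x277E5  — 2 lookups

Entries read for #1: 2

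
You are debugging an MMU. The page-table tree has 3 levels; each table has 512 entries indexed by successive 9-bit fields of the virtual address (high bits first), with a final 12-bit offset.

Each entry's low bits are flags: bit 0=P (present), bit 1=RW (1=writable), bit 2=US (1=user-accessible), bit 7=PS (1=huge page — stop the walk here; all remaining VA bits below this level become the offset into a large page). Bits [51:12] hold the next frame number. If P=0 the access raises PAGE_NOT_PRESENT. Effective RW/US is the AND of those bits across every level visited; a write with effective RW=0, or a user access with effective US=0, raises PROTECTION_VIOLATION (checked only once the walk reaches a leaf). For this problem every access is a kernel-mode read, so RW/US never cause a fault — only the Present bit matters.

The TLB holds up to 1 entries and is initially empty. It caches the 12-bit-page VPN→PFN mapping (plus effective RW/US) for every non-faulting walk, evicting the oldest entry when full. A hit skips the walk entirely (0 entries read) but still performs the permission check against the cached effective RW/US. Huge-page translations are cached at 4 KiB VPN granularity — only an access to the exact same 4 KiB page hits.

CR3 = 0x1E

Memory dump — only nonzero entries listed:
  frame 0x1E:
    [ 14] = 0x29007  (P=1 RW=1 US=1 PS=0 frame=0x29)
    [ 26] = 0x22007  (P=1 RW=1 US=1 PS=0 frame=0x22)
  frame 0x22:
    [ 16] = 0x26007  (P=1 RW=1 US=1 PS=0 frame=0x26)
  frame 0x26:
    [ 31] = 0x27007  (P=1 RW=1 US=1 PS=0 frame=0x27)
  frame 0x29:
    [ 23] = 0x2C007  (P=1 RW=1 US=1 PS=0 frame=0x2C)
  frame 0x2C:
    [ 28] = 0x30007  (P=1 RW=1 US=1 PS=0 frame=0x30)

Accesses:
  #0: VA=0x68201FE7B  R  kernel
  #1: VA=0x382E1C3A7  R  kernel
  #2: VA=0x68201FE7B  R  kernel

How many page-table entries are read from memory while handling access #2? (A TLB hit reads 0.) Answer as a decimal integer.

Walk each access:
#0 VA=0x68201FE7B (r,kernel):
  L0 @0x1E[26] → 0x22007  P=1,RW=1,US=1,PS=0
  L1 @0x22[16] → 0x26007  P=1,RW=1,US=1,PS=0
  L2 @0x26[31] → 0x27007  P=1,RW=1,US=1,PS=0
  ⇒ phys 0x27E7B  [3 reads]
#1 VA=0x382E1C3A7 (r,kernel):
  L0 @0x1E[14] → 0x29007  P=1,RW=1,US=1,PS=0
  L1 @0x29[23] → 0x2C007  P=1,RW=1,US=1,PS=0
  L2 @0x2C[28] → 0x30007  P=1,RW=1,US=1,PS=0
  ⇒ phys 0x303A7  [3 reads]
#2 VA=0x68201FE7B (r,kernel):
  L0 @0x1E[26] → 0x22007  P=1,RW=1,US=1,PS=0
  L1 @0x22[16] → 0x26007  P=1,RW=1,US=1,PS=0
  L2 @0x26[31] → 0x27007  P=1,RW=1,US=1,PS=0
  ⇒ phys 0x27E7B  [3 reads]

Entries read for #2: 3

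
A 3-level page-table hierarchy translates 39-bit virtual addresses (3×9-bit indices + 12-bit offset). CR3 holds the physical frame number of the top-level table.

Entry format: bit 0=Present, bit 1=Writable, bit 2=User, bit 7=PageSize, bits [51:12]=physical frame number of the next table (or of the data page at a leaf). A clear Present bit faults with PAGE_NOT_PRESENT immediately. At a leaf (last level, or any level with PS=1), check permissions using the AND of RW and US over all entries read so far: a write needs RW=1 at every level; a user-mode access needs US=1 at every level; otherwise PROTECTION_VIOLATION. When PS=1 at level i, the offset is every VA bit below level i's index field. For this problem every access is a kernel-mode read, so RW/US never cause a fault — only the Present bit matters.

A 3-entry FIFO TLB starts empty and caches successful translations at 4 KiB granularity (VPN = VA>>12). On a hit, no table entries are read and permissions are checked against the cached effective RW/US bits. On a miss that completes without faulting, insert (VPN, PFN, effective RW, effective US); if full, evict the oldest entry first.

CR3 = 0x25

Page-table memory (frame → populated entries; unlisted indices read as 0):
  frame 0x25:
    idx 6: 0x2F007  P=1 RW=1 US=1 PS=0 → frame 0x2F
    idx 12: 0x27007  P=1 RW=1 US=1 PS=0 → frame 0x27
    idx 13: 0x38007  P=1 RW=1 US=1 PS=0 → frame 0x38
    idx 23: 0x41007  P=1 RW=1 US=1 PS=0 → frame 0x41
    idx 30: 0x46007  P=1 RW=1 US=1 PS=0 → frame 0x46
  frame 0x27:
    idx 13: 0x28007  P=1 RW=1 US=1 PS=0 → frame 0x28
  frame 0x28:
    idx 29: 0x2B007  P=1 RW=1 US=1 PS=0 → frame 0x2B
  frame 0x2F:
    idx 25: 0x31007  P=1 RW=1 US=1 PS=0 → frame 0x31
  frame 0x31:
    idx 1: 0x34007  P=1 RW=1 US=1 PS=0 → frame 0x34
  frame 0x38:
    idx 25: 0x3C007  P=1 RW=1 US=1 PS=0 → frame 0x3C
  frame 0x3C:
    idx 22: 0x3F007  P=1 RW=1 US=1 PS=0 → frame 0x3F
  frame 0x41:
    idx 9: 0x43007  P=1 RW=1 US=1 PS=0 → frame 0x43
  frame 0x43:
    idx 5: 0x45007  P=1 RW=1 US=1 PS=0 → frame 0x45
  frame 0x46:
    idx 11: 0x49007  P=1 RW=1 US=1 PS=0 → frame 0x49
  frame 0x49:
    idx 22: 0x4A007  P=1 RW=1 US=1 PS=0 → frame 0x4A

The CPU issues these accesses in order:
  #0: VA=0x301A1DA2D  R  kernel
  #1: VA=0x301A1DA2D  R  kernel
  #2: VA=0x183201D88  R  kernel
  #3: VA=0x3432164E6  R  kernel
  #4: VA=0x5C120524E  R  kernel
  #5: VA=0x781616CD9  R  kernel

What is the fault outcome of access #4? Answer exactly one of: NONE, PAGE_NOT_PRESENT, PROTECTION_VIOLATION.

Walk each access:
#0 VA=0x301A1DA2D (r,kernel):
  lvl0: tbl 0x25, slot 12 ⇒ 0x27007 (P1/RW1/US1/PS0)
  lvl1: tbl 0x27, slot 13 ⇒ 0x28007 (P1/RW1/US1/PS0)
  lvl2: tbl 0x28, slot 29 ⇒ 0x2B007 (P1/RW1/US1/PS0)
  ✓ 0x2BA2D  — 3 lookups
#1 VA=0x301A1DA2D (r,kernel):
  TLB hit vpn=0x301A1D → PA=0x2BA2D
#2 VA=0x183201D88 (r,kernel):
  lvl0: tbl 0x25, slot 6 ⇒ 0x2F007 (P1/RW1/US1/PS0)
  lvl1: tbl 0x2F, slot 25 ⇒ 0x31007 (P1/RW1/US1/PS0)
  lvl2: tbl 0x31, slot 1 ⇒ 0x34007 (P1/RW1/US1/PS0)
  ✓ 0x34D88  — 3 lookups
#3 VA=0x3432164E6 (r,kernel):
  lvl0: tbl 0x25, slot 13 ⇒ 0x38007 (P1/RW1/US1/PS0)
  lvl1: tbl 0x38, slot 25 ⇒ 0x3C007 (P1/RW1/US1/PS0)
  lvl2: tbl 0x3C, slot 22 ⇒ 0x3F007 (P1/RW1/US1/PS0)
  ✓ 0x3F4E6  — 3 lookups
#4 VA=0x5C120524E (r,kernel):
  lvl0: tbl 0x25, slot 23 ⇒ 0x41007 (P1/RW1/US1/PS0)
  lvl1: tbl 0x41, slot 9 ⇒ 0x43007 (P1/RW1/US1/PS0)
  lvl2: tbl 0x43, slot 5 ⇒ 0x45007 (P1/RW1/US1/PS0)
  ✓ 0x4524E  — 3 lookups
#5 VA=0x781616CD9 (r,kernel):
  lvl0: tbl 0x25, slot 30 ⇒ 0x46007 (P1/RW1/US1/PS0)
  lvl1: tbl 0x46, slot 11 ⇒ 0x49007 (P1/RW1/US1/PS0)
  lvl2: tbl 0x49, slot 22 ⇒ 0x4A007 (P1/RW1/US1/PS0)
  ✓ 0x4ACD9  — 3 lookups

Access #4 fault: NONE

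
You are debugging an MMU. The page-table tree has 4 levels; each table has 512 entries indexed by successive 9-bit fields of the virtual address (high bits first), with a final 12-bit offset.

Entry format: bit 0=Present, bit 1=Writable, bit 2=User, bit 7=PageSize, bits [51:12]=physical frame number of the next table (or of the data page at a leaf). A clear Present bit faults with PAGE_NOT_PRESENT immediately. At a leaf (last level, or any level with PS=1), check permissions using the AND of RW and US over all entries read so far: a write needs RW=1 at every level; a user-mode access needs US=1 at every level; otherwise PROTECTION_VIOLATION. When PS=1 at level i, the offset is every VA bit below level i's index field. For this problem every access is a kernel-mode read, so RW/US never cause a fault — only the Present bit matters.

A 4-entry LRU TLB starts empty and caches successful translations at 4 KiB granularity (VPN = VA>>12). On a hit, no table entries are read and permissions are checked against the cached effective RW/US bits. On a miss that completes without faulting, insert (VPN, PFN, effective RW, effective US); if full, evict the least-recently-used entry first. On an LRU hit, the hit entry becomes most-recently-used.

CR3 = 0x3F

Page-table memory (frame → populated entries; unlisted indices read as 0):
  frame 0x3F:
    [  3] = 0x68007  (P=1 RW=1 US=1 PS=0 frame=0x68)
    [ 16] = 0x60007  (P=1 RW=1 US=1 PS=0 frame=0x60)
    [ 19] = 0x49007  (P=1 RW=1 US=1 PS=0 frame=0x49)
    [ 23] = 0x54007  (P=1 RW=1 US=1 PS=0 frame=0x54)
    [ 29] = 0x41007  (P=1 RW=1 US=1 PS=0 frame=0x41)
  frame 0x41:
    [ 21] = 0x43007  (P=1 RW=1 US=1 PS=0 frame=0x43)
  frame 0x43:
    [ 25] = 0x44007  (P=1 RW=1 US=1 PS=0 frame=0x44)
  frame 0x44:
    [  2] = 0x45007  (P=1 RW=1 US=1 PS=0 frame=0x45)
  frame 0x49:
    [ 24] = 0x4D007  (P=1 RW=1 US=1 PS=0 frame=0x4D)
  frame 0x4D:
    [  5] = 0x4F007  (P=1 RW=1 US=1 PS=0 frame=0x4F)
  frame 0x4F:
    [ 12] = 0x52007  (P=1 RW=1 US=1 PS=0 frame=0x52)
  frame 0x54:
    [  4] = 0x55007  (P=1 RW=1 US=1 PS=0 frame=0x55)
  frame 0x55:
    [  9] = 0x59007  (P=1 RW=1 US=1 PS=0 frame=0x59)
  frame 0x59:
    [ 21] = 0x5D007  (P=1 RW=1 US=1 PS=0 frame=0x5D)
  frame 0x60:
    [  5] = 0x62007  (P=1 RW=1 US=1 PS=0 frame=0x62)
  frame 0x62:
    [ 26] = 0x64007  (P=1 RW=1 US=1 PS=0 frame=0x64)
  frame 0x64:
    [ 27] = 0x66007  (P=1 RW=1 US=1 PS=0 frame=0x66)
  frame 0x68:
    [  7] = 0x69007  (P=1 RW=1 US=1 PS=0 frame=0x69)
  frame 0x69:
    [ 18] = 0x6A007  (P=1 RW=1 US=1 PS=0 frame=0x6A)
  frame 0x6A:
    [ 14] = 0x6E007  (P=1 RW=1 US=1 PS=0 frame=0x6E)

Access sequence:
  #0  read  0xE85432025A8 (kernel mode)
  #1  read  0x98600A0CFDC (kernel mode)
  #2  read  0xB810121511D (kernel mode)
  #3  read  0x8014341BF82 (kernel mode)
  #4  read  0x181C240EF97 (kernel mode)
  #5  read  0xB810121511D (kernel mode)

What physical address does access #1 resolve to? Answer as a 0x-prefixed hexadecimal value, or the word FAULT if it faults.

Per-access translation:
#0 VA=0xE85432025A8 (r,kernel):
  [0] read 0x3F idx=29: raw=0x41007 flags P=1 W=1 U=1 S=0
  [1] read 0x41 idx=21: raw=0x43007 flags P=1 W=1 U=1 S=0
  [2] read 0x43 idx=25: raw=0x44007 flags P=1 W=1 U=1 S=0
  [3] read 0x44 idx=2: raw=0x45007 flags P=1 W=1 U=1 S=0
  → PA=0x455A8  (4 entries read)
#1 VA=0x98600A0CFDC (r,kernel):
  [0] read 0x3F idx=19: raw=0x49007 flags P=1 W=1 U=1 S=0
  [1] read 0x49 idx=24: raw=0x4D007 flags P=1 W=1 U=1 S=0
  [2] read 0x4D idx=5: raw=0x4F007 flags P=1 W=1 U=1 S=0
  [3] read 0x4F idx=12: raw=0x52007 flags P=1 W=1 U=1 S=0
  → PA=0x52FDC  (4 entries read)
#2 VA=0xB810121511D (r,kernel):
  [0] read 0x3F idx=23: raw=0x54007 flags P=1 W=1 U=1 S=0
  [1] read 0x54 idx=4: raw=0x55007 flags P=1 W=1 U=1 S=0
  [2] read 0x55 idx=9: raw=0x59007 flags P=1 W=1 U=1 S=0
  [3] read 0x59 idx=21: raw=0x5D007 flags P=1 W=1 U=1 S=0
  → PA=0x5D11D  (4 entries read)
#3 VA=0x8014341BF82 (r,kernel):
  [0] read 0x3F idx=16: raw=0x60007 flags P=1 W=1 U=1 S=0
  [1] read 0x60 idx=5: raw=0x62007 flags P=1 W=1 U=1 S=0
  [2] read 0x62 idx=26: raw=0x64007 flags P=1 W=1 U=1 S=0
  [3] read 0x64 idx=27: raw=0x66007 flags P=1 W=1 U=1 S=0
  → PA=0x66F82  (4 entries read)
#4 VA=0x181C240EF97 (r,kernel):
  [0] read 0x3F idx=3: raw=0x68007 flags P=1 W=1 U=1 S=0
  [1] read 0x68 idx=7: raw=0x69007 flags P=1 W=1 U=1 S=0
  [2] read 0x69 idx=18: raw=0x6A007 flags P=1 W=1 U=1 S=0
  [3] read 0x6A idx=14: raw=0x6E007 flags P=1 W=1 U=1 S=0
  → PA=0x6EF97  (4 entries read)
#5 VA=0xB810121511D (r,kernel):
  TLB hit vpn=0xB8101215 → PA=0x5D11D

Access #1 PA: 0x52FDC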